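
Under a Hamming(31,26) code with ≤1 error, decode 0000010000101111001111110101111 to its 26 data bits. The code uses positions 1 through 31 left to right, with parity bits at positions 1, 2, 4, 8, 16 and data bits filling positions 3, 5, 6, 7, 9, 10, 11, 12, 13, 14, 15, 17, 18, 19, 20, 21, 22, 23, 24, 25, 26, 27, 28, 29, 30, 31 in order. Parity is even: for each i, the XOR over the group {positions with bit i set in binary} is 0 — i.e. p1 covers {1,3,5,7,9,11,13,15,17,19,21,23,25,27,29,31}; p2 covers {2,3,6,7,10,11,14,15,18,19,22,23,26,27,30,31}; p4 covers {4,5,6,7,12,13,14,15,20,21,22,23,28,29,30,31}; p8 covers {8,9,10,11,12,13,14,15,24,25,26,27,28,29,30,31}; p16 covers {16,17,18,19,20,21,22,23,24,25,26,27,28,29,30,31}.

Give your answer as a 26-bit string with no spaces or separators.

s1 (pos 1,3,5,7,9,11,13,15,17,19,21,23,25,27,29,31): 0⊕0⊕0⊕0⊕0⊕1⊕1⊕1⊕0⊕1⊕1⊕1⊕0⊕0⊕1⊕1 = 0
s2 (pos 2,3,6,7,10,11,14,15,18,19,22,23,26,27,30,31): 0⊕0⊕1⊕0⊕0⊕1⊕1⊕1⊕0⊕1⊕1⊕1⊕1⊕0⊕1⊕1 = 0
s4 (pos 4,5,6,7,12,13,14,15,20,21,22,23,28,29,30,31): 0⊕0⊕1⊕0⊕0⊕1⊕1⊕1⊕1⊕1⊕1⊕1⊕1⊕1⊕1⊕1 = 0
s8 (pos 8,9,10,11,12,13,14,15,24,25,26,27,28,29,30,31): 0⊕0⊕0⊕1⊕0⊕1⊕1⊕1⊕1⊕0⊕1⊕0⊕1⊕1⊕1⊕1 = 0
s16 (pos 16,17,18,19,20,21,22,23,24,25,26,27,28,29,30,31): 1⊕0⊕0⊕1⊕1⊕1⊕1⊕1⊕1⊕0⊕1⊕0⊕1⊕1⊕1⊕1 = 0
Syndrome s16…s1 = 00000 → no error.
Read data bits from positions 3,5,6,7,9,10,11,12,13,14,15,17,18,19,20,21,22,23,24,25,26,27,28,29,30,31: 00100010111001111110101111

00100010111001111110101111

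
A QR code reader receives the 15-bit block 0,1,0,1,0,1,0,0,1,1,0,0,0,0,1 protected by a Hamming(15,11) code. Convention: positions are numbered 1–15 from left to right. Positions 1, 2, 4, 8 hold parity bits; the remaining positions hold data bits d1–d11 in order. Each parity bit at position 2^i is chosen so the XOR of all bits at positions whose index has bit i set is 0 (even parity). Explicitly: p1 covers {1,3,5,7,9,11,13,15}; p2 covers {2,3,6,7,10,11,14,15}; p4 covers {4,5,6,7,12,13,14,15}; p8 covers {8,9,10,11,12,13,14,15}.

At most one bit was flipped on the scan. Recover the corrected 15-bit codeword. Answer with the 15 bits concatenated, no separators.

s1 (pos 1,3,5,7,9,11,13,15): 0⊕0⊕0⊕0⊕1⊕0⊕0⊕1 = 0
s2 (pos 2,3,6,7,10,11,14,15): 1⊕0⊕1⊕0⊕1⊕0⊕0⊕1 = 0
s4 (pos 4,5,6,7,12,13,14,15): 1⊕0⊕1⊕0⊕0⊕0⊕0⊕1 = 1
s8 (pos 8,9,10,11,12,13,14,15): 0⊕1⊕1⊕0⊕0⊕0⊕0⊕1 = 1
Syndrome s8…s1 = 1100 → error at position 12.
Flip position 12: 010101001100001 → 010101001101001

010101001101001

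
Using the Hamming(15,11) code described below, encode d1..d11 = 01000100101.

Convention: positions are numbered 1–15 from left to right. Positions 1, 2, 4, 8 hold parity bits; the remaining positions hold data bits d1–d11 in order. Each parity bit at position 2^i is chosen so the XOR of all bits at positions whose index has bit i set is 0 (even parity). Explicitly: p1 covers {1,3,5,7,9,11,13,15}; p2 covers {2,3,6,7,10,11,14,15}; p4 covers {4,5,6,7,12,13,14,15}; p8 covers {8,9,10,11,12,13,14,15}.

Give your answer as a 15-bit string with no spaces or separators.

Place data at non-parity positions: p1 p2 0 p4 1 0 0 p8 0 1 0 0 1 0 1
p1 (pos 1,3,5,7,9,11,13,15): XOR of data positions = 0⊕1⊕0⊕0⊕0⊕1⊕1 = 1
p2 (pos 2,3,6,7,10,11,14,15): XOR of data positions = 0⊕0⊕0⊕1⊕0⊕0⊕1 = 0
p4 (pos 4,5,6,7,12,13,14,15): XOR of data positions = 1⊕0⊕0⊕0⊕1⊕0⊕1 = 1
p8 (pos 8,9,10,11,12,13,14,15): XOR of data positions = 0⊕1⊕0⊕0⊕1⊕0⊕1 = 1
Codeword: 100110010100101

100110010100101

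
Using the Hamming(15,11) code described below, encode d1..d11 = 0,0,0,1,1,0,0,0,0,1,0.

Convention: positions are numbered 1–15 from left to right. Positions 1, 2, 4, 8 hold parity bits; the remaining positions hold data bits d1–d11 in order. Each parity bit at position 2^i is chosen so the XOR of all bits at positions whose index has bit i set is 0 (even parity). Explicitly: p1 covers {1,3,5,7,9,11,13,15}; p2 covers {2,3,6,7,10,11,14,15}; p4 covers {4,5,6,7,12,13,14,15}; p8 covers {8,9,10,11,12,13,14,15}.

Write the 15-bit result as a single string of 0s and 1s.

Place data at non-parity positions: p1 p2 0 p4 0 0 1 p8 1 0 0 0 0 1 0
p1 (pos 1,3,5,7,9,11,13,15): XOR of data positions = 0⊕0⊕1⊕1⊕0⊕0⊕0 = 0
p2 (pos 2,3,6,7,10,11,14,15): XOR of data positions = 0⊕0⊕1⊕0⊕0⊕1⊕0 = 0
p4 (pos 4,5,6,7,12,13,14,15): XOR of data positions = 0⊕0⊕1⊕0⊕0⊕1⊕0 = 0
p8 (pos 8,9,10,11,12,13,14,15): XOR of data positions = 1⊕0⊕0⊕0⊕0⊕1⊕0 = 0
Codeword: 000000101000010

000000101000010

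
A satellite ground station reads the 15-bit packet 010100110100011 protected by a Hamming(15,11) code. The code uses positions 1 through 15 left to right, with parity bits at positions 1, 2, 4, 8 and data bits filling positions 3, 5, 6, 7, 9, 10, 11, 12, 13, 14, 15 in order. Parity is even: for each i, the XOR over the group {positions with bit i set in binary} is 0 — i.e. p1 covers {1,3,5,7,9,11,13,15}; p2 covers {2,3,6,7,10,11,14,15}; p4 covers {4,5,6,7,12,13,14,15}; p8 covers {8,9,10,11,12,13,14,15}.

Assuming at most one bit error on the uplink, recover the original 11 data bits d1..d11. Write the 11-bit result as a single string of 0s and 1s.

s1 (pos 1,3,5,7,9,11,13,15): 0⊕0⊕0⊕1⊕0⊕0⊕0⊕1 = 0
s2 (pos 2,3,6,7,10,11,14,15): 1⊕0⊕0⊕1⊕1⊕0⊕1⊕1 = 1
s4 (pos 4,5,6,7,12,13,14,15): 1⊕0⊕0⊕1⊕0⊕0⊕1⊕1 = 0
s8 (pos 8,9,10,11,12,13,14,15): 1⊕0⊕1⊕0⊕0⊕0⊕1⊕1 = 0
Syndrome s8…s1 = 0010 → error at position 2.
Flip position 2: 010100110100011 → 000100110100011
Read data bits from positions 3,5,6,7,9,10,11,12,13,14,15: 00010100011

00010100011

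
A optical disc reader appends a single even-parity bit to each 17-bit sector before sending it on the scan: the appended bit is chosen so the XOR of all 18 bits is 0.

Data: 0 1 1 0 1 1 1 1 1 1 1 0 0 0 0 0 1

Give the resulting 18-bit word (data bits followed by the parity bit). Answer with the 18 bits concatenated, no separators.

011011111110000010

XOR of the 17 data bits: 0⊕1⊕1⊕0⊕1⊕1⊕1⊕1⊕1⊕1⊕1⊕0⊕0⊕0⊕0⊕0⊕1 = 0
Parity bit = 0 (so all 18 bits XOR to 0).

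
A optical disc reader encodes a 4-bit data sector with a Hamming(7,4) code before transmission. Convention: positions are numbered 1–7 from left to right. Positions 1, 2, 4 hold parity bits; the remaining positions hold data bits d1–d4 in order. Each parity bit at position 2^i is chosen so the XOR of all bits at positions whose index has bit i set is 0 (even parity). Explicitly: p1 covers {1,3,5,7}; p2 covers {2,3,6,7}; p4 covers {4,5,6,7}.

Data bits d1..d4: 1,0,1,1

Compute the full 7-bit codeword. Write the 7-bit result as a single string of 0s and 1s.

Place data at non-parity positions: p1 p2 1 p4 0 1 1
p1 (pos 1,3,5,7): XOR of data positions = 1⊕0⊕1 = 0
p2 (pos 2,3,6,7): XOR of data positions = 1⊕1⊕1 = 1
p4 (pos 4,5,6,7): XOR of data positions = 0⊕1⊕1 = 0
Codeword: 0110011

0110011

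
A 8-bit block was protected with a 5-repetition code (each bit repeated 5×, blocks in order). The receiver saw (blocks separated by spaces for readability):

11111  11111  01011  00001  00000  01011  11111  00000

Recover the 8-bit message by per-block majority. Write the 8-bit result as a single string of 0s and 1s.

11100110

Block 1 (11111): 5 ones → 1
Block 2 (11111): 5 ones → 1
Block 3 (01011): 3 ones → 1
Block 4 (00001): 1 one → 0
Block 5 (00000): 0 ones → 0
Block 6 (01011): 3 ones → 1
Block 7 (11111): 5 ones → 1
Block 8 (00000): 0 ones → 0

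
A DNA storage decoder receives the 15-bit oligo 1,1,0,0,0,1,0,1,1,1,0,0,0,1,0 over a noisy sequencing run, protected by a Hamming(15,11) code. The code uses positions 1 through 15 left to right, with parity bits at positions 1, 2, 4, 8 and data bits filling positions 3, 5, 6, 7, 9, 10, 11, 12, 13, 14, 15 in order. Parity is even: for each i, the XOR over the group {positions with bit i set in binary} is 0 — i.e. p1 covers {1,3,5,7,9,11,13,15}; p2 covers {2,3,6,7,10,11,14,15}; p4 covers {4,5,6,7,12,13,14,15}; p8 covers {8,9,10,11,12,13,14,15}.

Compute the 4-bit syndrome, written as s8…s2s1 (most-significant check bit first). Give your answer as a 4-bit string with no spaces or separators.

s1 (pos 1,3,5,7,9,11,13,15): 1⊕0⊕0⊕0⊕1⊕0⊕0⊕0 = 0
s2 (pos 2,3,6,7,10,11,14,15): 1⊕0⊕1⊕0⊕1⊕0⊕1⊕0 = 0
s4 (pos 4,5,6,7,12,13,14,15): 0⊕0⊕1⊕0⊕0⊕0⊕1⊕0 = 0
s8 (pos 8,9,10,11,12,13,14,15): 1⊕1⊕1⊕0⊕0⊕0⊕1⊕0 = 0
Syndrome s8…s1 = 0000 → no error.

0000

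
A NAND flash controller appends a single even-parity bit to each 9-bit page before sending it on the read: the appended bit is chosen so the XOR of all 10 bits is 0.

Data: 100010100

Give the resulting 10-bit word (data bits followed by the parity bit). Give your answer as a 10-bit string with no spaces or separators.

1000101001

XOR of the 9 data bits: 1⊕0⊕0⊕0⊕1⊕0⊕1⊕0⊕0 = 1
Parity bit = 1 (so all 10 bits XOR to 0).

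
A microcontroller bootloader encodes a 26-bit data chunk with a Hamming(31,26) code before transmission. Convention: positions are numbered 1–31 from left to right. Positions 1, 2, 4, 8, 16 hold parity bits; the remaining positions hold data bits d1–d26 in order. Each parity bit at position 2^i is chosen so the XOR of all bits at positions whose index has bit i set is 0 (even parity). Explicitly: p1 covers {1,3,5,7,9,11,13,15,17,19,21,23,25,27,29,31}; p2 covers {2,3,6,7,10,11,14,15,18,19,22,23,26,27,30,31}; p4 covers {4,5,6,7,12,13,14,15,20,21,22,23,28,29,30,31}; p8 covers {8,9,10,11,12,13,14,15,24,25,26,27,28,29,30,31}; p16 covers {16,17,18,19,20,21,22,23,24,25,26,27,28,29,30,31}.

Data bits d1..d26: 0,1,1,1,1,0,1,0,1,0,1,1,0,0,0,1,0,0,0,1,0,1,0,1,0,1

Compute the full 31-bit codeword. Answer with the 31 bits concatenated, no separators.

0000111010101010100010001010101

Place data at non-parity positions: p1 p2 0 p4 1 1 1 p8 1 0 1 0 1 0 1 p16 1 0 0 0 1 0 0 0 1 0 1 0 1 0 1
p1 (pos 1,3,5,7,9,11,13,15,17,19,21,23,25,27,29,31): XOR of data positions = 0⊕1⊕1⊕1⊕1⊕1⊕1⊕1⊕0⊕1⊕0⊕1⊕1⊕1⊕1 = 0
p2 (pos 2,3,6,7,10,11,14,15,18,19,22,23,26,27,30,31): XOR of data positions = 0⊕1⊕1⊕0⊕1⊕0⊕1⊕0⊕0⊕0⊕0⊕0⊕1⊕0⊕1 = 0
p4 (pos 4,5,6,7,12,13,14,15,20,21,22,23,28,29,30,31): XOR of data positions = 1⊕1⊕1⊕0⊕1⊕0⊕1⊕0⊕1⊕0⊕0⊕0⊕1⊕0⊕1 = 0
p8 (pos 8,9,10,11,12,13,14,15,24,25,26,27,28,29,30,31): XOR of data positions = 1⊕0⊕1⊕0⊕1⊕0⊕1⊕0⊕1⊕0⊕1⊕0⊕1⊕0⊕1 = 0
p16 (pos 16,17,18,19,20,21,22,23,24,25,26,27,28,29,30,31): XOR of data positions = 1⊕0⊕0⊕0⊕1⊕0⊕0⊕0⊕1⊕0⊕1⊕0⊕1⊕0⊕1 = 0
Codeword: 0000111010101010100010001010101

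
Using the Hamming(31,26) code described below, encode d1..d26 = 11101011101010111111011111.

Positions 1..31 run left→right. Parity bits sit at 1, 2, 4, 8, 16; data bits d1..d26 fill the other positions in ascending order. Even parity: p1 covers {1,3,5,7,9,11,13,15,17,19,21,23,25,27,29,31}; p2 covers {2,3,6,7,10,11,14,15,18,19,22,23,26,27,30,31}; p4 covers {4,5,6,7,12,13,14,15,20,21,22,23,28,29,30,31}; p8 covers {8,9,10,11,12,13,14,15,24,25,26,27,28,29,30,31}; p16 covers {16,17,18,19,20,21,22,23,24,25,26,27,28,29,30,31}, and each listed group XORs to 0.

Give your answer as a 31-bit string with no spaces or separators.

Place data at non-parity positions: p1 p2 1 p4 1 1 0 p8 1 0 1 1 1 0 1 p16 0 1 0 1 1 1 1 1 1 0 1 1 1 1 1
p1 (pos 1,3,5,7,9,11,13,15,17,19,21,23,25,27,29,31): XOR of data positions = 1⊕1⊕0⊕1⊕1⊕1⊕1⊕0⊕0⊕1⊕1⊕1⊕1⊕1⊕1 = 0
p2 (pos 2,3,6,7,10,11,14,15,18,19,22,23,26,27,30,31): XOR of data positions = 1⊕1⊕0⊕0⊕1⊕0⊕1⊕1⊕0⊕1⊕1⊕0⊕1⊕1⊕1 = 0
p4 (pos 4,5,6,7,12,13,14,15,20,21,22,23,28,29,30,31): XOR of data positions = 1⊕1⊕0⊕1⊕1⊕0⊕1⊕1⊕1⊕1⊕1⊕1⊕1⊕1⊕1 = 1
p8 (pos 8,9,10,11,12,13,14,15,24,25,26,27,28,29,30,31): XOR of data positions = 1⊕0⊕1⊕1⊕1⊕0⊕1⊕1⊕1⊕0⊕1⊕1⊕1⊕1⊕1 = 0
p16 (pos 16,17,18,19,20,21,22,23,24,25,26,27,28,29,30,31): XOR of data positions = 0⊕1⊕0⊕1⊕1⊕1⊕1⊕1⊕1⊕0⊕1⊕1⊕1⊕1⊕1 = 0
Codeword: 0011110010111010010111111011111

0011110010111010010111111011111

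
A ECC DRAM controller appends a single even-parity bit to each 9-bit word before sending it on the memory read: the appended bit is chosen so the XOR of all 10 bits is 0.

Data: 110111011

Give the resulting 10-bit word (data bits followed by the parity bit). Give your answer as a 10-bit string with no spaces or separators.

1101110111

XOR of the 9 data bits: 1⊕1⊕0⊕1⊕1⊕1⊕0⊕1⊕1 = 1
Parity bit = 1 (so all 10 bits XOR to 0).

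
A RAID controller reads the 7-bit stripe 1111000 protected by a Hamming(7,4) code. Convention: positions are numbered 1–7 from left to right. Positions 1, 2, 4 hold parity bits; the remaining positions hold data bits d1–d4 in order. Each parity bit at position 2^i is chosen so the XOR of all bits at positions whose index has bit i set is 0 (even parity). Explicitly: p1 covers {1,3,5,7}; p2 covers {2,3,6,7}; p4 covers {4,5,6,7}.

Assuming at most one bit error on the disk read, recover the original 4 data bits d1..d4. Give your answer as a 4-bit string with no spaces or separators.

s1 (pos 1,3,5,7): 1⊕1⊕0⊕0 = 0
s2 (pos 2,3,6,7): 1⊕1⊕0⊕0 = 0
s4 (pos 4,5,6,7): 1⊕0⊕0⊕0 = 1
Syndrome s4…s1 = 100 → error at position 4.
Flip position 4: 1111000 → 1110000
Read data bits from positions 3,5,6,7: 1000

1000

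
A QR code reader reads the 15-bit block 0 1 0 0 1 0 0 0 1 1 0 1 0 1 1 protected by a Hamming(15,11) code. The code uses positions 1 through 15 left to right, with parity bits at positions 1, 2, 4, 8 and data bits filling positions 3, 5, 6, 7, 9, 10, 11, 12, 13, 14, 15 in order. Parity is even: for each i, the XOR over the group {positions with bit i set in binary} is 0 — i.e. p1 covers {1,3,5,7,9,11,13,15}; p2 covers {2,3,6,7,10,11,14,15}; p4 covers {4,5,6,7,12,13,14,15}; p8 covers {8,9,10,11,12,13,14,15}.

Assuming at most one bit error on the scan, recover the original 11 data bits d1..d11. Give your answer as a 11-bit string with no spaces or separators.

01000101011

s1 (pos 1,3,5,7,9,11,13,15): 0⊕0⊕1⊕0⊕1⊕0⊕0⊕1 = 1
s2 (pos 2,3,6,7,10,11,14,15): 1⊕0⊕0⊕0⊕1⊕0⊕1⊕1 = 0
s4 (pos 4,5,6,7,12,13,14,15): 0⊕1⊕0⊕0⊕1⊕0⊕1⊕1 = 0
s8 (pos 8,9,10,11,12,13,14,15): 0⊕1⊕1⊕0⊕1⊕0⊕1⊕1 = 1
Syndrome s8…s1 = 1001 → error at position 9.
Flip position 9: 010010001101011 → 010010000101011
Read data bits from positions 3,5,6,7,9,10,11,12,13,14,15: 01000101011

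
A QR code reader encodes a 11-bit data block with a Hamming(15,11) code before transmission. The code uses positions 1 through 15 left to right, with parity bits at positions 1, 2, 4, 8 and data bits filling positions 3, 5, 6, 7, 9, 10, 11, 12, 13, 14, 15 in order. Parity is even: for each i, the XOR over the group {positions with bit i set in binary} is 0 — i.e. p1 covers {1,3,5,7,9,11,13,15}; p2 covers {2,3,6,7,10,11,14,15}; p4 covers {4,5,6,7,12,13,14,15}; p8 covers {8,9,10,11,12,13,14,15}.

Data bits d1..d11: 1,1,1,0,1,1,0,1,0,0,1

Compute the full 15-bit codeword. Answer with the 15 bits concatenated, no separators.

Place data at non-parity positions: p1 p2 1 p4 1 1 0 p8 1 1 0 1 0 0 1
p1 (pos 1,3,5,7,9,11,13,15): XOR of data positions = 1⊕1⊕0⊕1⊕0⊕0⊕1 = 0
p2 (pos 2,3,6,7,10,11,14,15): XOR of data positions = 1⊕1⊕0⊕1⊕0⊕0⊕1 = 0
p4 (pos 4,5,6,7,12,13,14,15): XOR of data positions = 1⊕1⊕0⊕1⊕0⊕0⊕1 = 0
p8 (pos 8,9,10,11,12,13,14,15): XOR of data positions = 1⊕1⊕0⊕1⊕0⊕0⊕1 = 0
Codeword: 001011001101001

001011001101001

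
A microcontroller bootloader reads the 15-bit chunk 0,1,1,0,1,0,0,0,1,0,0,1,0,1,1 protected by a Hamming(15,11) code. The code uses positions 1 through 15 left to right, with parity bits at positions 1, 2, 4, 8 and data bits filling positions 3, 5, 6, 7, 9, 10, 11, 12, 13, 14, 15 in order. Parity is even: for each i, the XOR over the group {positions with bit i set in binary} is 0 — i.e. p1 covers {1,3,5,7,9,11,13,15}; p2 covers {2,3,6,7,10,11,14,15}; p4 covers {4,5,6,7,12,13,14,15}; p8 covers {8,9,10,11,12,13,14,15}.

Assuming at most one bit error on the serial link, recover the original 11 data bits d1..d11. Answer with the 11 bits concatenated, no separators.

s1 (pos 1,3,5,7,9,11,13,15): 0⊕1⊕1⊕0⊕1⊕0⊕0⊕1 = 0
s2 (pos 2,3,6,7,10,11,14,15): 1⊕1⊕0⊕0⊕0⊕0⊕1⊕1 = 0
s4 (pos 4,5,6,7,12,13,14,15): 0⊕1⊕0⊕0⊕1⊕0⊕1⊕1 = 0
s8 (pos 8,9,10,11,12,13,14,15): 0⊕1⊕0⊕0⊕1⊕0⊕1⊕1 = 0
Syndrome s8…s1 = 0000 → no error.
Read data bits from positions 3,5,6,7,9,10,11,12,13,14,15: 11001001011

11001001011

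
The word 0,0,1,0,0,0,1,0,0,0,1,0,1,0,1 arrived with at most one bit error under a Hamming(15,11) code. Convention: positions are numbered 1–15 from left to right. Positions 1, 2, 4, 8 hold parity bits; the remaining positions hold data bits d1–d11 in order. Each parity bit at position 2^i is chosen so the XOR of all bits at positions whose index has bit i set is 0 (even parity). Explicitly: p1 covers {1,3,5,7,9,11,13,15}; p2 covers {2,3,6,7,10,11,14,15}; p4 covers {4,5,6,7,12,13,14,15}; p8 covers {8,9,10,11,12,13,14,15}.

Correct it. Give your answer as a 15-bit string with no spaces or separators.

001000100010001

s1 (pos 1,3,5,7,9,11,13,15): 0⊕1⊕0⊕1⊕0⊕1⊕1⊕1 = 1
s2 (pos 2,3,6,7,10,11,14,15): 0⊕1⊕0⊕1⊕0⊕1⊕0⊕1 = 0
s4 (pos 4,5,6,7,12,13,14,15): 0⊕0⊕0⊕1⊕0⊕1⊕0⊕1 = 1
s8 (pos 8,9,10,11,12,13,14,15): 0⊕0⊕0⊕1⊕0⊕1⊕0⊕1 = 1
Syndrome s8…s1 = 1101 → error at position 13.
Flip position 13: 001000100010101 → 001000100010001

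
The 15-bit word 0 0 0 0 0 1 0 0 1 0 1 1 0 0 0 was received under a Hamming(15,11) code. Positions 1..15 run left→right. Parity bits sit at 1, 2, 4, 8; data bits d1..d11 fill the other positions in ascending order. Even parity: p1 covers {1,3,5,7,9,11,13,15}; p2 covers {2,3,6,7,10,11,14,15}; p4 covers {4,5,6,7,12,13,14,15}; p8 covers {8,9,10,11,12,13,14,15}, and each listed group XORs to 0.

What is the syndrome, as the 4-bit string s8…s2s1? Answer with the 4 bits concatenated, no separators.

1000

s1 (pos 1,3,5,7,9,11,13,15): 0⊕0⊕0⊕0⊕1⊕1⊕0⊕0 = 0
s2 (pos 2,3,6,7,10,11,14,15): 0⊕0⊕1⊕0⊕0⊕1⊕0⊕0 = 0
s4 (pos 4,5,6,7,12,13,14,15): 0⊕0⊕1⊕0⊕1⊕0⊕0⊕0 = 0
s8 (pos 8,9,10,11,12,13,14,15): 0⊕1⊕0⊕1⊕1⊕0⊕0⊕0 = 1
Syndrome s8…s1 = 1000 → error at position 8.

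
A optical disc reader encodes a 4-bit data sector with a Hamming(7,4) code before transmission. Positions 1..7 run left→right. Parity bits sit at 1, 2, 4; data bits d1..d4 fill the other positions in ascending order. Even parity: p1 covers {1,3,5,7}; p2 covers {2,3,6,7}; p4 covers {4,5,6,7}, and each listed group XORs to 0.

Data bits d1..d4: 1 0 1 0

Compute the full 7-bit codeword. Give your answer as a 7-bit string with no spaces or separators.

Place data at non-parity positions: p1 p2 1 p4 0 1 0
p1 (pos 1,3,5,7): XOR of data positions = 1⊕0⊕0 = 1
p2 (pos 2,3,6,7): XOR of data positions = 1⊕1⊕0 = 0
p4 (pos 4,5,6,7): XOR of data positions = 0⊕1⊕0 = 1
Codeword: 1011010

1011010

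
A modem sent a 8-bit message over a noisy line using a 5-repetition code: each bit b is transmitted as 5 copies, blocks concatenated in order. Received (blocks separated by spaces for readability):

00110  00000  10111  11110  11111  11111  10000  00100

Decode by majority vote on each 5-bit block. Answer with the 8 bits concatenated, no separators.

Block 1 (00110): 2 ones → 0
Block 2 (00000): 0 ones → 0
Block 3 (10111): 4 ones → 1
Block 4 (11110): 4 ones → 1
Block 5 (11111): 5 ones → 1
Block 6 (11111): 5 ones → 1
Block 7 (10000): 1 one → 0
Block 8 (00100): 1 one → 0

00111100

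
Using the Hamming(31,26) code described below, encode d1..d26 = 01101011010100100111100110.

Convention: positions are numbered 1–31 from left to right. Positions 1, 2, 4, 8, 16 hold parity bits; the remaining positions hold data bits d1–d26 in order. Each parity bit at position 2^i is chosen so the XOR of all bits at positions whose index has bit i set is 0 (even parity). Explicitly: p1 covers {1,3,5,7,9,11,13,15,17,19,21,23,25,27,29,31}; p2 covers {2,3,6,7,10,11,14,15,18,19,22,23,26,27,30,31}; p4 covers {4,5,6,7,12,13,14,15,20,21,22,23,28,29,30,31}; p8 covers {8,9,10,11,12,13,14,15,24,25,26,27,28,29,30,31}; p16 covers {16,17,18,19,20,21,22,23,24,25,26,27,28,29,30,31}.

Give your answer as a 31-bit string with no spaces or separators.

1000110110110100100100111100110

Place data at non-parity positions: p1 p2 0 p4 1 1 0 p8 1 0 1 1 0 1 0 p16 1 0 0 1 0 0 1 1 1 1 0 0 1 1 0
p1 (pos 1,3,5,7,9,11,13,15,17,19,21,23,25,27,29,31): XOR of data positions = 0⊕1⊕0⊕1⊕1⊕0⊕0⊕1⊕0⊕0⊕1⊕1⊕0⊕1⊕0 = 1
p2 (pos 2,3,6,7,10,11,14,15,18,19,22,23,26,27,30,31): XOR of data positions = 0⊕1⊕0⊕0⊕1⊕1⊕0⊕0⊕0⊕0⊕1⊕1⊕0⊕1⊕0 = 0
p4 (pos 4,5,6,7,12,13,14,15,20,21,22,23,28,29,30,31): XOR of data positions = 1⊕1⊕0⊕1⊕0⊕1⊕0⊕1⊕0⊕0⊕1⊕0⊕1⊕1⊕0 = 0
p8 (pos 8,9,10,11,12,13,14,15,24,25,26,27,28,29,30,31): XOR of data positions = 1⊕0⊕1⊕1⊕0⊕1⊕0⊕1⊕1⊕1⊕0⊕0⊕1⊕1⊕0 = 1
p16 (pos 16,17,18,19,20,21,22,23,24,25,26,27,28,29,30,31): XOR of data positions = 1⊕0⊕0⊕1⊕0⊕0⊕1⊕1⊕1⊕1⊕0⊕0⊕1⊕1⊕0 = 0
Codeword: 1000110110110100100100111100110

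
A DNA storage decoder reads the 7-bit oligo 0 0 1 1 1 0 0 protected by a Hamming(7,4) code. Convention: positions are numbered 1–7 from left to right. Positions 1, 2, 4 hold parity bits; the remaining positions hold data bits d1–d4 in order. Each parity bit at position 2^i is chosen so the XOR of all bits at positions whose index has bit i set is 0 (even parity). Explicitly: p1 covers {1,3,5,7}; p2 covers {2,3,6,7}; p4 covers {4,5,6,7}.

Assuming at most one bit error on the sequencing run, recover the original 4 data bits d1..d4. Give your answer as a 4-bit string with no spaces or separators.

1100

s1 (pos 1,3,5,7): 0⊕1⊕1⊕0 = 0
s2 (pos 2,3,6,7): 0⊕1⊕0⊕0 = 1
s4 (pos 4,5,6,7): 1⊕1⊕0⊕0 = 0
Syndrome s4…s1 = 010 → error at position 2.
Flip position 2: 0011100 → 0111100
Read data bits from positions 3,5,6,7: 1100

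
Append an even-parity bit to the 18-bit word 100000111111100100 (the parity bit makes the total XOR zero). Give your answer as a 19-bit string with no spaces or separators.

1000001111111001001

XOR of the 18 data bits: 1⊕0⊕0⊕0⊕0⊕0⊕1⊕1⊕1⊕1⊕1⊕1⊕1⊕0⊕0⊕1⊕0⊕0 = 1
Parity bit = 1 (so all 19 bits XOR to 0).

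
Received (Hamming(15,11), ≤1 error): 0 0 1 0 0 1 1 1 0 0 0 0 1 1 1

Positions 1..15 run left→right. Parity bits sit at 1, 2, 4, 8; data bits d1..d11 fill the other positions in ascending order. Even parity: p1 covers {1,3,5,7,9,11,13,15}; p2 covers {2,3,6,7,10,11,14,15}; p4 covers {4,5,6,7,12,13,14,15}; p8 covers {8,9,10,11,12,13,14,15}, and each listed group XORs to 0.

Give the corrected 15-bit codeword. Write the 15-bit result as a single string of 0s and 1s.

001000110000111

s1 (pos 1,3,5,7,9,11,13,15): 0⊕1⊕0⊕1⊕0⊕0⊕1⊕1 = 0
s2 (pos 2,3,6,7,10,11,14,15): 0⊕1⊕1⊕1⊕0⊕0⊕1⊕1 = 1
s4 (pos 4,5,6,7,12,13,14,15): 0⊕0⊕1⊕1⊕0⊕1⊕1⊕1 = 1
s8 (pos 8,9,10,11,12,13,14,15): 1⊕0⊕0⊕0⊕0⊕1⊕1⊕1 = 0
Syndrome s8…s1 = 0110 → error at position 6.
Flip position 6: 001001110000111 → 001000110000111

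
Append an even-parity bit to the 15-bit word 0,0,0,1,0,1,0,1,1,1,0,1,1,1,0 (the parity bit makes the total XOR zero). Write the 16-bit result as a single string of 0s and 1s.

XOR of the 15 data bits: 0⊕0⊕0⊕1⊕0⊕1⊕0⊕1⊕1⊕1⊕0⊕1⊕1⊕1⊕0 = 0
Parity bit = 0 (so all 16 bits XOR to 0).

0001010111011100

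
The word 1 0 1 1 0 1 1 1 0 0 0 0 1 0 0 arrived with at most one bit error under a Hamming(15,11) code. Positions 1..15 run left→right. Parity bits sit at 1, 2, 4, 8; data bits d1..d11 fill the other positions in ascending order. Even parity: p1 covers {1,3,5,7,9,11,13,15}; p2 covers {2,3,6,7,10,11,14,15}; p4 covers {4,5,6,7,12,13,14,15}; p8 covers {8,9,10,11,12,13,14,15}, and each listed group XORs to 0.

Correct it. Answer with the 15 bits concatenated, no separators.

s1 (pos 1,3,5,7,9,11,13,15): 1⊕1⊕0⊕1⊕0⊕0⊕1⊕0 = 0
s2 (pos 2,3,6,7,10,11,14,15): 0⊕1⊕1⊕1⊕0⊕0⊕0⊕0 = 1
s4 (pos 4,5,6,7,12,13,14,15): 1⊕0⊕1⊕1⊕0⊕1⊕0⊕0 = 0
s8 (pos 8,9,10,11,12,13,14,15): 1⊕0⊕0⊕0⊕0⊕1⊕0⊕0 = 0
Syndrome s8…s1 = 0010 → error at position 2.
Flip position 2: 101101110000100 → 111101110000100

111101110000100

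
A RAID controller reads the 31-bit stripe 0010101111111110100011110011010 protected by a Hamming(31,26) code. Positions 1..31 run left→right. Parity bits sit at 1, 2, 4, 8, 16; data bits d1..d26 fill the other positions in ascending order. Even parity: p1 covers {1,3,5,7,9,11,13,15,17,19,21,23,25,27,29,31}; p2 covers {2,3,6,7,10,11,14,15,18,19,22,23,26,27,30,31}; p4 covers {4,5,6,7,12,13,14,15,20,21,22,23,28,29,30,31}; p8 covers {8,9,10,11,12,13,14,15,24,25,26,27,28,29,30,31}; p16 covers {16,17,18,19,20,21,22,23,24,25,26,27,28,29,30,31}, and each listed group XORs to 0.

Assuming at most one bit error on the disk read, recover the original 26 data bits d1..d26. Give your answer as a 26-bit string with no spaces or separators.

10011111111100011110011010

s1 (pos 1,3,5,7,9,11,13,15,17,19,21,23,25,27,29,31): 0⊕1⊕1⊕1⊕1⊕1⊕1⊕1⊕1⊕0⊕1⊕1⊕0⊕1⊕0⊕0 = 1
s2 (pos 2,3,6,7,10,11,14,15,18,19,22,23,26,27,30,31): 0⊕1⊕0⊕1⊕1⊕1⊕1⊕1⊕0⊕0⊕1⊕1⊕0⊕1⊕1⊕0 = 0
s4 (pos 4,5,6,7,12,13,14,15,20,21,22,23,28,29,30,31): 0⊕1⊕0⊕1⊕1⊕1⊕1⊕1⊕0⊕1⊕1⊕1⊕1⊕0⊕1⊕0 = 1
s8 (pos 8,9,10,11,12,13,14,15,24,25,26,27,28,29,30,31): 1⊕1⊕1⊕1⊕1⊕1⊕1⊕1⊕1⊕0⊕0⊕1⊕1⊕0⊕1⊕0 = 0
s16 (pos 16,17,18,19,20,21,22,23,24,25,26,27,28,29,30,31): 0⊕1⊕0⊕0⊕0⊕1⊕1⊕1⊕1⊕0⊕0⊕1⊕1⊕0⊕1⊕0 = 0
Syndrome s16…s1 = 00101 → error at position 5.
Flip position 5: 0010101111111110100011110011010 → 0010001111111110100011110011010
Read data bits from positions 3,5,6,7,9,10,11,12,13,14,15,17,18,19,20,21,22,23,24,25,26,27,28,29,30,31: 10011111111100011110011010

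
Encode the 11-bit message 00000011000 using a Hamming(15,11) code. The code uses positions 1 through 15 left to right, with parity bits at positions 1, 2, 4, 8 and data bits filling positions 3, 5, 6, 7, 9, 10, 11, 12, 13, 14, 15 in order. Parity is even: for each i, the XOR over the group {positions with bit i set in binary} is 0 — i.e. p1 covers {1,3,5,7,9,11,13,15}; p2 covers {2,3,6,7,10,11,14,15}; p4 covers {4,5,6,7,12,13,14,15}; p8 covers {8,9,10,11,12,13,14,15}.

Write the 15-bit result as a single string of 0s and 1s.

Place data at non-parity positions: p1 p2 0 p4 0 0 0 p8 0 0 1 1 0 0 0
p1 (pos 1,3,5,7,9,11,13,15): XOR of data positions = 0⊕0⊕0⊕0⊕1⊕0⊕0 = 1
p2 (pos 2,3,6,7,10,11,14,15): XOR of data positions = 0⊕0⊕0⊕0⊕1⊕0⊕0 = 1
p4 (pos 4,5,6,7,12,13,14,15): XOR of data positions = 0⊕0⊕0⊕1⊕0⊕0⊕0 = 1
p8 (pos 8,9,10,11,12,13,14,15): XOR of data positions = 0⊕0⊕1⊕1⊕0⊕0⊕0 = 0
Codeword: 110100000011000

110100000011000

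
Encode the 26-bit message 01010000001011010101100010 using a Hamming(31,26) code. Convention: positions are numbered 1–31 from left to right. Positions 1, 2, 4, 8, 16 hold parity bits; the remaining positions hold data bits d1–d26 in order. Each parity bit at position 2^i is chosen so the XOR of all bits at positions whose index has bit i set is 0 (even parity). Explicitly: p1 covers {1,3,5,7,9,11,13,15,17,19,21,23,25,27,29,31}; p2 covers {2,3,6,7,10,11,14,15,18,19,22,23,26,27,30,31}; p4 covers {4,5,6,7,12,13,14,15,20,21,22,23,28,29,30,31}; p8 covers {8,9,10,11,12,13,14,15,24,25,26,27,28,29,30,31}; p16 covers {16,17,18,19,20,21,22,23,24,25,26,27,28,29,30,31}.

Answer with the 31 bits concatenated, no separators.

1100101000000011011010101100010

Place data at non-parity positions: p1 p2 0 p4 1 0 1 p8 0 0 0 0 0 0 1 p16 0 1 1 0 1 0 1 0 1 1 0 0 0 1 0
p1 (pos 1,3,5,7,9,11,13,15,17,19,21,23,25,27,29,31): XOR of data positions = 0⊕1⊕1⊕0⊕0⊕0⊕1⊕0⊕1⊕1⊕1⊕1⊕0⊕0⊕0 = 1
p2 (pos 2,3,6,7,10,11,14,15,18,19,22,23,26,27,30,31): XOR of data positions = 0⊕0⊕1⊕0⊕0⊕0⊕1⊕1⊕1⊕0⊕1⊕1⊕0⊕1⊕0 = 1
p4 (pos 4,5,6,7,12,13,14,15,20,21,22,23,28,29,30,31): XOR of data positions = 1⊕0⊕1⊕0⊕0⊕0⊕1⊕0⊕1⊕0⊕1⊕0⊕0⊕1⊕0 = 0
p8 (pos 8,9,10,11,12,13,14,15,24,25,26,27,28,29,30,31): XOR of data positions = 0⊕0⊕0⊕0⊕0⊕0⊕1⊕0⊕1⊕1⊕0⊕0⊕0⊕1⊕0 = 0
p16 (pos 16,17,18,19,20,21,22,23,24,25,26,27,28,29,30,31): XOR of data positions = 0⊕1⊕1⊕0⊕1⊕0⊕1⊕0⊕1⊕1⊕0⊕0⊕0⊕1⊕0 = 1
Codeword: 1100101000000011011010101100010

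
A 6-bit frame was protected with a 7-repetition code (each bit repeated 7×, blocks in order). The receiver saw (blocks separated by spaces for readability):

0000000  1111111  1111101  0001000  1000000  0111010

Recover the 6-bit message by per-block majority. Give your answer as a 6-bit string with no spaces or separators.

011001

Block 1 (0000000): 0 ones → 0
Block 2 (1111111): 7 ones → 1
Block 3 (1111101): 6 ones → 1
Block 4 (0001000): 1 one → 0
Block 5 (1000000): 1 one → 0
Block 6 (0111010): 4 ones → 1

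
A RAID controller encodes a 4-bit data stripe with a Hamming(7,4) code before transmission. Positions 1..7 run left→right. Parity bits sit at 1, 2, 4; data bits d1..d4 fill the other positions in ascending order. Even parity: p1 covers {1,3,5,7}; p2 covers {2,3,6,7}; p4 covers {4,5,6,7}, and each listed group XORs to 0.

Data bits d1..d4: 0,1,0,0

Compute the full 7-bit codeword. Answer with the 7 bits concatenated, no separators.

1001100

Place data at non-parity positions: p1 p2 0 p4 1 0 0
p1 (pos 1,3,5,7): XOR of data positions = 0⊕1⊕0 = 1
p2 (pos 2,3,6,7): XOR of data positions = 0⊕0⊕0 = 0
p4 (pos 4,5,6,7): XOR of data positions = 1⊕0⊕0 = 1
Codeword: 1001100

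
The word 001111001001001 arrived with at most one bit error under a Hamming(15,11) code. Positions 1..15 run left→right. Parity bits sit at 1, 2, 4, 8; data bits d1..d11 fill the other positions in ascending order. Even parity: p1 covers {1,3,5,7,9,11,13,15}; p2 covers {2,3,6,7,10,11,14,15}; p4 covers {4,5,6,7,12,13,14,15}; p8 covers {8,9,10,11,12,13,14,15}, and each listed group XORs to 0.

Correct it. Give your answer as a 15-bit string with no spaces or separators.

001111001001011

s1 (pos 1,3,5,7,9,11,13,15): 0⊕1⊕1⊕0⊕1⊕0⊕0⊕1 = 0
s2 (pos 2,3,6,7,10,11,14,15): 0⊕1⊕1⊕0⊕0⊕0⊕0⊕1 = 1
s4 (pos 4,5,6,7,12,13,14,15): 1⊕1⊕1⊕0⊕1⊕0⊕0⊕1 = 1
s8 (pos 8,9,10,11,12,13,14,15): 0⊕1⊕0⊕0⊕1⊕0⊕0⊕1 = 1
Syndrome s8…s1 = 1110 → error at position 14.
Flip position 14: 001111001001001 → 001111001001011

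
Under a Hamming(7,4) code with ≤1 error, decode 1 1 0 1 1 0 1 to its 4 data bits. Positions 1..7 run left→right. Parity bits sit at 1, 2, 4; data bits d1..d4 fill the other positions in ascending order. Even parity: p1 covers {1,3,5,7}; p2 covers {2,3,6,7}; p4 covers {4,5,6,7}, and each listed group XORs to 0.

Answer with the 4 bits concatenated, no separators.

0001

s1 (pos 1,3,5,7): 1⊕0⊕1⊕1 = 1
s2 (pos 2,3,6,7): 1⊕0⊕0⊕1 = 0
s4 (pos 4,5,6,7): 1⊕1⊕0⊕1 = 1
Syndrome s4…s1 = 101 → error at position 5.
Flip position 5: 1101101 → 1101001
Read data bits from positions 3,5,6,7: 0001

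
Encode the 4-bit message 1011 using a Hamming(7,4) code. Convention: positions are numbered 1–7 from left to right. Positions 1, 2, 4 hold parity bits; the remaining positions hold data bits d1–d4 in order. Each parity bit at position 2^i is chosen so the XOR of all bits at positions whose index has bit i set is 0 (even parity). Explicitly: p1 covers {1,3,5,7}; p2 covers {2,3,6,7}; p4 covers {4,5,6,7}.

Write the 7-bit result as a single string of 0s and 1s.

Place data at non-parity positions: p1 p2 1 p4 0 1 1
p1 (pos 1,3,5,7): XOR of data positions = 1⊕0⊕1 = 0
p2 (pos 2,3,6,7): XOR of data positions = 1⊕1⊕1 = 1
p4 (pos 4,5,6,7): XOR of data positions = 0⊕1⊕1 = 0
Codeword: 0110011

0110011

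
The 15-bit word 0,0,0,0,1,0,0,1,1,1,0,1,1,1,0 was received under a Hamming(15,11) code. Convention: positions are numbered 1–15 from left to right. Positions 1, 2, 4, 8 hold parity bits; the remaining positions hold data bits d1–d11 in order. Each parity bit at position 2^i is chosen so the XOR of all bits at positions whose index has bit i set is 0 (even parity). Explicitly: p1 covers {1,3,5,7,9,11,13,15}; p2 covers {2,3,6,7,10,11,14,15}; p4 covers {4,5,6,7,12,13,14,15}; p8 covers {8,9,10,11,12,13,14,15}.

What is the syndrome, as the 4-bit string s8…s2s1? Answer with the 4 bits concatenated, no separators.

0001

s1 (pos 1,3,5,7,9,11,13,15): 0⊕0⊕1⊕0⊕1⊕0⊕1⊕0 = 1
s2 (pos 2,3,6,7,10,11,14,15): 0⊕0⊕0⊕0⊕1⊕0⊕1⊕0 = 0
s4 (pos 4,5,6,7,12,13,14,15): 0⊕1⊕0⊕0⊕1⊕1⊕1⊕0 = 0
s8 (pos 8,9,10,11,12,13,14,15): 1⊕1⊕1⊕0⊕1⊕1⊕1⊕0 = 0
Syndrome s8…s1 = 0001 → error at position 1.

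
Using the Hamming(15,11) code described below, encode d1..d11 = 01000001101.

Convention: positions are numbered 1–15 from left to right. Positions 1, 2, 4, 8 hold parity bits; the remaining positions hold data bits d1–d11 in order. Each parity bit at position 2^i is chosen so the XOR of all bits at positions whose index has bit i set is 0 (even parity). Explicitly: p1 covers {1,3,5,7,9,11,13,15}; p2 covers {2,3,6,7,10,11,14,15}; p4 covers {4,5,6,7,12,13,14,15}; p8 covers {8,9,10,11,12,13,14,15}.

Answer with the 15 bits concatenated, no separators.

Place data at non-parity positions: p1 p2 0 p4 1 0 0 p8 0 0 0 1 1 0 1
p1 (pos 1,3,5,7,9,11,13,15): XOR of data positions = 0⊕1⊕0⊕0⊕0⊕1⊕1 = 1
p2 (pos 2,3,6,7,10,11,14,15): XOR of data positions = 0⊕0⊕0⊕0⊕0⊕0⊕1 = 1
p4 (pos 4,5,6,7,12,13,14,15): XOR of data positions = 1⊕0⊕0⊕1⊕1⊕0⊕1 = 0
p8 (pos 8,9,10,11,12,13,14,15): XOR of data positions = 0⊕0⊕0⊕1⊕1⊕0⊕1 = 1
Codeword: 110010010001101

110010010001101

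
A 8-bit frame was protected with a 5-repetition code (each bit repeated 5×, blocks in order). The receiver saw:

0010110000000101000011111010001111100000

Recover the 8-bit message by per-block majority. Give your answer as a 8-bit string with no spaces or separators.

00001010

Block 1 (00101): 2 ones → 0
Block 2 (10000): 1 one → 0
Block 3 (00010): 1 one → 0
Block 4 (10000): 1 one → 0
Block 5 (11111): 5 ones → 1
Block 6 (01000): 1 one → 0
Block 7 (11111): 5 ones → 1
Block 8 (00000): 0 ones → 0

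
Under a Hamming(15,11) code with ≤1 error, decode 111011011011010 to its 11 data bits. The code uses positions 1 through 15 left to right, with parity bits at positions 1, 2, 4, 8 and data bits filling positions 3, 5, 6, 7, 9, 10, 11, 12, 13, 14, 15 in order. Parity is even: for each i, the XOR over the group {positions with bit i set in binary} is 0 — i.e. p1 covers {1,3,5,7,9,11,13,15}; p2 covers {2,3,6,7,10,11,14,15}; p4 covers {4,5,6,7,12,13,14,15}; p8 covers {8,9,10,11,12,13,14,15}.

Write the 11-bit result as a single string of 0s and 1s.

11101001010

s1 (pos 1,3,5,7,9,11,13,15): 1⊕1⊕1⊕0⊕1⊕1⊕0⊕0 = 1
s2 (pos 2,3,6,7,10,11,14,15): 1⊕1⊕1⊕0⊕0⊕1⊕1⊕0 = 1
s4 (pos 4,5,6,7,12,13,14,15): 0⊕1⊕1⊕0⊕1⊕0⊕1⊕0 = 0
s8 (pos 8,9,10,11,12,13,14,15): 1⊕1⊕0⊕1⊕1⊕0⊕1⊕0 = 1
Syndrome s8…s1 = 1011 → error at position 11.
Flip position 11: 111011011011010 → 111011011001010
Read data bits from positions 3,5,6,7,9,10,11,12,13,14,15: 11101001010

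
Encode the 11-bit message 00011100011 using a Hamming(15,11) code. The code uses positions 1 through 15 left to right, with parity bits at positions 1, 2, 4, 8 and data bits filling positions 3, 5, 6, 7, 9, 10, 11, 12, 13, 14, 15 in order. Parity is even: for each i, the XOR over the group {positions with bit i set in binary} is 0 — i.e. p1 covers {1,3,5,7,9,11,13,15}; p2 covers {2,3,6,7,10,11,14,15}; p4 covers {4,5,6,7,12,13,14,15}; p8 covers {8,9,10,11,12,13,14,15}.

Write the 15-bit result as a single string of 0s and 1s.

Place data at non-parity positions: p1 p2 0 p4 0 0 1 p8 1 1 0 0 0 1 1
p1 (pos 1,3,5,7,9,11,13,15): XOR of data positions = 0⊕0⊕1⊕1⊕0⊕0⊕1 = 1
p2 (pos 2,3,6,7,10,11,14,15): XOR of data positions = 0⊕0⊕1⊕1⊕0⊕1⊕1 = 0
p4 (pos 4,5,6,7,12,13,14,15): XOR of data positions = 0⊕0⊕1⊕0⊕0⊕1⊕1 = 1
p8 (pos 8,9,10,11,12,13,14,15): XOR of data positions = 1⊕1⊕0⊕0⊕0⊕1⊕1 = 0
Codeword: 100100101100011

100100101100011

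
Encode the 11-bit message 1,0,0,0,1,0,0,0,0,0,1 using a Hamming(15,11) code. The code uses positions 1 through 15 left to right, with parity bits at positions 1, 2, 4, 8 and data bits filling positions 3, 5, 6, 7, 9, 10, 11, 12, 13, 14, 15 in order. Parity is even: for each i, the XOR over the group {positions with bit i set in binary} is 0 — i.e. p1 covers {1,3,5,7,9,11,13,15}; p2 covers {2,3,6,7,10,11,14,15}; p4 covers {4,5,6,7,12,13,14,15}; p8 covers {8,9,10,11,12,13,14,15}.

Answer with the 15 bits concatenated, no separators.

101100001000001

Place data at non-parity positions: p1 p2 1 p4 0 0 0 p8 1 0 0 0 0 0 1
p1 (pos 1,3,5,7,9,11,13,15): XOR of data positions = 1⊕0⊕0⊕1⊕0⊕0⊕1 = 1
p2 (pos 2,3,6,7,10,11,14,15): XOR of data positions = 1⊕0⊕0⊕0⊕0⊕0⊕1 = 0
p4 (pos 4,5,6,7,12,13,14,15): XOR of data positions = 0⊕0⊕0⊕0⊕0⊕0⊕1 = 1
p8 (pos 8,9,10,11,12,13,14,15): XOR of data positions = 1⊕0⊕0⊕0⊕0⊕0⊕1 = 0
Codeword: 101100001000001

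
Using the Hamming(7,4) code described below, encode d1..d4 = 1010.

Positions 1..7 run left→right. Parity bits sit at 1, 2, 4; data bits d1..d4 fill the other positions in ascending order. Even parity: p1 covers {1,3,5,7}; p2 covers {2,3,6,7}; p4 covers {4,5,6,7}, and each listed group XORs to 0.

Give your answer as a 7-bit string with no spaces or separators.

Place data at non-parity positions: p1 p2 1 p4 0 1 0
p1 (pos 1,3,5,7): XOR of data positions = 1⊕0⊕0 = 1
p2 (pos 2,3,6,7): XOR of data positions = 1⊕1⊕0 = 0
p4 (pos 4,5,6,7): XOR of data positions = 0⊕1⊕0 = 1
Codeword: 1011010

1011010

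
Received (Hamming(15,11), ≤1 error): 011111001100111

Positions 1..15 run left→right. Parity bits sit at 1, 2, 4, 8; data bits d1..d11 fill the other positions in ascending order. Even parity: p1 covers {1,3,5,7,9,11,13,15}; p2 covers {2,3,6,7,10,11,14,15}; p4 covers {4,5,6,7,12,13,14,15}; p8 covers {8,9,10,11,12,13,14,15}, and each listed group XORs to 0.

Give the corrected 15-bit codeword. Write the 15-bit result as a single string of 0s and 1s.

011111000100111

s1 (pos 1,3,5,7,9,11,13,15): 0⊕1⊕1⊕0⊕1⊕0⊕1⊕1 = 1
s2 (pos 2,3,6,7,10,11,14,15): 1⊕1⊕1⊕0⊕1⊕0⊕1⊕1 = 0
s4 (pos 4,5,6,7,12,13,14,15): 1⊕1⊕1⊕0⊕0⊕1⊕1⊕1 = 0
s8 (pos 8,9,10,11,12,13,14,15): 0⊕1⊕1⊕0⊕0⊕1⊕1⊕1 = 1
Syndrome s8…s1 = 1001 → error at position 9.
Flip position 9: 011111001100111 → 011111000100111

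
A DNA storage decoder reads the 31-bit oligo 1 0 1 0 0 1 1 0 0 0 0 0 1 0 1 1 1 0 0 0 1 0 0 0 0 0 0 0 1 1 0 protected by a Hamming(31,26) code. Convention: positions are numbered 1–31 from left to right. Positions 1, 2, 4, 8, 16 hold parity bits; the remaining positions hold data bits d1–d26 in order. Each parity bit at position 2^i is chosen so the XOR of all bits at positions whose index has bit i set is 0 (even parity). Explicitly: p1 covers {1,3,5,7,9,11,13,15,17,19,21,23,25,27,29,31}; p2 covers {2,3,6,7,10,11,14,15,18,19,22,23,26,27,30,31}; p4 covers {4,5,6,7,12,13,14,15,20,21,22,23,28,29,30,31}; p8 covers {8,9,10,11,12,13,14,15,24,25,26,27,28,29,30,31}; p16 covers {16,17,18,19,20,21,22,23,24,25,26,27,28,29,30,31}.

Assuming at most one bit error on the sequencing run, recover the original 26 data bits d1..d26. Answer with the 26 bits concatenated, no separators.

10110000101100011000000110

s1 (pos 1,3,5,7,9,11,13,15,17,19,21,23,25,27,29,31): 1⊕1⊕0⊕1⊕0⊕0⊕1⊕1⊕1⊕0⊕1⊕0⊕0⊕0⊕1⊕0 = 0
s2 (pos 2,3,6,7,10,11,14,15,18,19,22,23,26,27,30,31): 0⊕1⊕1⊕1⊕0⊕0⊕0⊕1⊕0⊕0⊕0⊕0⊕0⊕0⊕1⊕0 = 1
s4 (pos 4,5,6,7,12,13,14,15,20,21,22,23,28,29,30,31): 0⊕0⊕1⊕1⊕0⊕1⊕0⊕1⊕0⊕1⊕0⊕0⊕0⊕1⊕1⊕0 = 1
s8 (pos 8,9,10,11,12,13,14,15,24,25,26,27,28,29,30,31): 0⊕0⊕0⊕0⊕0⊕1⊕0⊕1⊕0⊕0⊕0⊕0⊕0⊕1⊕1⊕0 = 0
s16 (pos 16,17,18,19,20,21,22,23,24,25,26,27,28,29,30,31): 1⊕1⊕0⊕0⊕0⊕1⊕0⊕0⊕0⊕0⊕0⊕0⊕0⊕1⊕1⊕0 = 1
Syndrome s16…s1 = 10110 → error at position 22.
Flip position 22: 1010011000001011100010000000110 → 1010011000001011100011000000110
Read data bits from positions 3,5,6,7,9,10,11,12,13,14,15,17,18,19,20,21,22,23,24,25,26,27,28,29,30,31: 10110000101100011000000110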